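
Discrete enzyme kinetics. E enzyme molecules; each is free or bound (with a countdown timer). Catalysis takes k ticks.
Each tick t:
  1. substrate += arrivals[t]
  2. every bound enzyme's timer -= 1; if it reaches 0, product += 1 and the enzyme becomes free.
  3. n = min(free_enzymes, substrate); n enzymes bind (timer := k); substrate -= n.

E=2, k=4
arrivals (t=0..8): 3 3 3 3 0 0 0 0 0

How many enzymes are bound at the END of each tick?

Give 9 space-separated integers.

Answer: 2 2 2 2 2 2 2 2 2

Derivation:
t=0: arr=3 -> substrate=1 bound=2 product=0
t=1: arr=3 -> substrate=4 bound=2 product=0
t=2: arr=3 -> substrate=7 bound=2 product=0
t=3: arr=3 -> substrate=10 bound=2 product=0
t=4: arr=0 -> substrate=8 bound=2 product=2
t=5: arr=0 -> substrate=8 bound=2 product=2
t=6: arr=0 -> substrate=8 bound=2 product=2
t=7: arr=0 -> substrate=8 bound=2 product=2
t=8: arr=0 -> substrate=6 bound=2 product=4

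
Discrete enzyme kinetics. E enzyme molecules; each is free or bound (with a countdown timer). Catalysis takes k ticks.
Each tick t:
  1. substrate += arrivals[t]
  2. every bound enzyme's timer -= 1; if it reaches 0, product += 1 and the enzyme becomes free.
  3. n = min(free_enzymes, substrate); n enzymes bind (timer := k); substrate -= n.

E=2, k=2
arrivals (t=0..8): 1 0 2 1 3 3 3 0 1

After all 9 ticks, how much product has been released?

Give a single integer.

t=0: arr=1 -> substrate=0 bound=1 product=0
t=1: arr=0 -> substrate=0 bound=1 product=0
t=2: arr=2 -> substrate=0 bound=2 product=1
t=3: arr=1 -> substrate=1 bound=2 product=1
t=4: arr=3 -> substrate=2 bound=2 product=3
t=5: arr=3 -> substrate=5 bound=2 product=3
t=6: arr=3 -> substrate=6 bound=2 product=5
t=7: arr=0 -> substrate=6 bound=2 product=5
t=8: arr=1 -> substrate=5 bound=2 product=7

Answer: 7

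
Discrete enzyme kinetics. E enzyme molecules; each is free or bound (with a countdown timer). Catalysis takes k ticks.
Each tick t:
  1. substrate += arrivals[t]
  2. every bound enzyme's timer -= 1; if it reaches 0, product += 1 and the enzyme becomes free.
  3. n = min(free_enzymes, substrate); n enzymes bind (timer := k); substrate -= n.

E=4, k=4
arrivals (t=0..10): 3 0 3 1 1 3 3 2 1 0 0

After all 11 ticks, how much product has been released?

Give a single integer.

Answer: 8

Derivation:
t=0: arr=3 -> substrate=0 bound=3 product=0
t=1: arr=0 -> substrate=0 bound=3 product=0
t=2: arr=3 -> substrate=2 bound=4 product=0
t=3: arr=1 -> substrate=3 bound=4 product=0
t=4: arr=1 -> substrate=1 bound=4 product=3
t=5: arr=3 -> substrate=4 bound=4 product=3
t=6: arr=3 -> substrate=6 bound=4 product=4
t=7: arr=2 -> substrate=8 bound=4 product=4
t=8: arr=1 -> substrate=6 bound=4 product=7
t=9: arr=0 -> substrate=6 bound=4 product=7
t=10: arr=0 -> substrate=5 bound=4 product=8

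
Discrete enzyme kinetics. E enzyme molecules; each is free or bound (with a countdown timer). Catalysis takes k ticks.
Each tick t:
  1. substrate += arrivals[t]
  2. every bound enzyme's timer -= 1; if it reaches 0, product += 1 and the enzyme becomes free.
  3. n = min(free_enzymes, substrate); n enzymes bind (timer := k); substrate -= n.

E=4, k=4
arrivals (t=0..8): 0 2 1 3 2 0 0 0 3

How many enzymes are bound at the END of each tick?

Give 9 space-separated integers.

Answer: 0 2 3 4 4 4 4 4 4

Derivation:
t=0: arr=0 -> substrate=0 bound=0 product=0
t=1: arr=2 -> substrate=0 bound=2 product=0
t=2: arr=1 -> substrate=0 bound=3 product=0
t=3: arr=3 -> substrate=2 bound=4 product=0
t=4: arr=2 -> substrate=4 bound=4 product=0
t=5: arr=0 -> substrate=2 bound=4 product=2
t=6: arr=0 -> substrate=1 bound=4 product=3
t=7: arr=0 -> substrate=0 bound=4 product=4
t=8: arr=3 -> substrate=3 bound=4 product=4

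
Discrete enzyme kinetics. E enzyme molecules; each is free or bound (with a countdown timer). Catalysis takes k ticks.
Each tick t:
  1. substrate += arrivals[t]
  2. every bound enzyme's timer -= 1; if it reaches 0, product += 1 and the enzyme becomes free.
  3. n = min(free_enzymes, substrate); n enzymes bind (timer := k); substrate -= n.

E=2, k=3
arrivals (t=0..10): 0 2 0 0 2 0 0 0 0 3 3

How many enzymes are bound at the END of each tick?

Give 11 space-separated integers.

Answer: 0 2 2 2 2 2 2 0 0 2 2

Derivation:
t=0: arr=0 -> substrate=0 bound=0 product=0
t=1: arr=2 -> substrate=0 bound=2 product=0
t=2: arr=0 -> substrate=0 bound=2 product=0
t=3: arr=0 -> substrate=0 bound=2 product=0
t=4: arr=2 -> substrate=0 bound=2 product=2
t=5: arr=0 -> substrate=0 bound=2 product=2
t=6: arr=0 -> substrate=0 bound=2 product=2
t=7: arr=0 -> substrate=0 bound=0 product=4
t=8: arr=0 -> substrate=0 bound=0 product=4
t=9: arr=3 -> substrate=1 bound=2 product=4
t=10: arr=3 -> substrate=4 bound=2 product=4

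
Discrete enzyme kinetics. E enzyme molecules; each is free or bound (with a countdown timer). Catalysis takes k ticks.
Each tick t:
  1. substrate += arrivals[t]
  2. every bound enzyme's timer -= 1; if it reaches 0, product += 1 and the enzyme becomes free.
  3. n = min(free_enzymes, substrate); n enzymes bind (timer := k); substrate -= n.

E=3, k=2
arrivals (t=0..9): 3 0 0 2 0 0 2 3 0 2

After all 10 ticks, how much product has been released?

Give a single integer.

Answer: 8

Derivation:
t=0: arr=3 -> substrate=0 bound=3 product=0
t=1: arr=0 -> substrate=0 bound=3 product=0
t=2: arr=0 -> substrate=0 bound=0 product=3
t=3: arr=2 -> substrate=0 bound=2 product=3
t=4: arr=0 -> substrate=0 bound=2 product=3
t=5: arr=0 -> substrate=0 bound=0 product=5
t=6: arr=2 -> substrate=0 bound=2 product=5
t=7: arr=3 -> substrate=2 bound=3 product=5
t=8: arr=0 -> substrate=0 bound=3 product=7
t=9: arr=2 -> substrate=1 bound=3 product=8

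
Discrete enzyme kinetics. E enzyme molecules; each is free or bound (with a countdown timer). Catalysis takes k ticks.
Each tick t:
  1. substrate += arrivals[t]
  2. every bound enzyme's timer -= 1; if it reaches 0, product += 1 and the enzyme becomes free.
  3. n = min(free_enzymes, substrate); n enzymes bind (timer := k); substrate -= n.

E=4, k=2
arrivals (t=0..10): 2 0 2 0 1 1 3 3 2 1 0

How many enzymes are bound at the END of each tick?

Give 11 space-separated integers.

t=0: arr=2 -> substrate=0 bound=2 product=0
t=1: arr=0 -> substrate=0 bound=2 product=0
t=2: arr=2 -> substrate=0 bound=2 product=2
t=3: arr=0 -> substrate=0 bound=2 product=2
t=4: arr=1 -> substrate=0 bound=1 product=4
t=5: arr=1 -> substrate=0 bound=2 product=4
t=6: arr=3 -> substrate=0 bound=4 product=5
t=7: arr=3 -> substrate=2 bound=4 product=6
t=8: arr=2 -> substrate=1 bound=4 product=9
t=9: arr=1 -> substrate=1 bound=4 product=10
t=10: arr=0 -> substrate=0 bound=2 product=13

Answer: 2 2 2 2 1 2 4 4 4 4 2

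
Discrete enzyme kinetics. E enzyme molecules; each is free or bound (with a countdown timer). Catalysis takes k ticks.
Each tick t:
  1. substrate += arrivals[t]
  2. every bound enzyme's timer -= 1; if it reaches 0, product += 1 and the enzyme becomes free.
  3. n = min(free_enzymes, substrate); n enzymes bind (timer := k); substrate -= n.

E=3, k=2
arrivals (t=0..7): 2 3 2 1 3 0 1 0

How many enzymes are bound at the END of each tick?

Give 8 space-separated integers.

t=0: arr=2 -> substrate=0 bound=2 product=0
t=1: arr=3 -> substrate=2 bound=3 product=0
t=2: arr=2 -> substrate=2 bound=3 product=2
t=3: arr=1 -> substrate=2 bound=3 product=3
t=4: arr=3 -> substrate=3 bound=3 product=5
t=5: arr=0 -> substrate=2 bound=3 product=6
t=6: arr=1 -> substrate=1 bound=3 product=8
t=7: arr=0 -> substrate=0 bound=3 product=9

Answer: 2 3 3 3 3 3 3 3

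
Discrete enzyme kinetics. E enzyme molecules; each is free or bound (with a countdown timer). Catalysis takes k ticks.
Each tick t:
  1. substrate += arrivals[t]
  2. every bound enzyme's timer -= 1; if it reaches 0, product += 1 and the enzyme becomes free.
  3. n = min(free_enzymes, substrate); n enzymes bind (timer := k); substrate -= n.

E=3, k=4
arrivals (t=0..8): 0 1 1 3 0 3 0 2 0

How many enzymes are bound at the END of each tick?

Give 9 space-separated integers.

t=0: arr=0 -> substrate=0 bound=0 product=0
t=1: arr=1 -> substrate=0 bound=1 product=0
t=2: arr=1 -> substrate=0 bound=2 product=0
t=3: arr=3 -> substrate=2 bound=3 product=0
t=4: arr=0 -> substrate=2 bound=3 product=0
t=5: arr=3 -> substrate=4 bound=3 product=1
t=6: arr=0 -> substrate=3 bound=3 product=2
t=7: arr=2 -> substrate=4 bound=3 product=3
t=8: arr=0 -> substrate=4 bound=3 product=3

Answer: 0 1 2 3 3 3 3 3 3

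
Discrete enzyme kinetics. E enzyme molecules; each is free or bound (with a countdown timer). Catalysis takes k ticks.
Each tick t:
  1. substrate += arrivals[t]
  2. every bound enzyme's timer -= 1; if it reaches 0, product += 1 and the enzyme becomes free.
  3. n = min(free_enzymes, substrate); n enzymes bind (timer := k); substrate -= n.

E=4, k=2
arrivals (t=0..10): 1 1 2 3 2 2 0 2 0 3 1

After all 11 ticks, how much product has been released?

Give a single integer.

Answer: 13

Derivation:
t=0: arr=1 -> substrate=0 bound=1 product=0
t=1: arr=1 -> substrate=0 bound=2 product=0
t=2: arr=2 -> substrate=0 bound=3 product=1
t=3: arr=3 -> substrate=1 bound=4 product=2
t=4: arr=2 -> substrate=1 bound=4 product=4
t=5: arr=2 -> substrate=1 bound=4 product=6
t=6: arr=0 -> substrate=0 bound=3 product=8
t=7: arr=2 -> substrate=0 bound=3 product=10
t=8: arr=0 -> substrate=0 bound=2 product=11
t=9: arr=3 -> substrate=0 bound=3 product=13
t=10: arr=1 -> substrate=0 bound=4 product=13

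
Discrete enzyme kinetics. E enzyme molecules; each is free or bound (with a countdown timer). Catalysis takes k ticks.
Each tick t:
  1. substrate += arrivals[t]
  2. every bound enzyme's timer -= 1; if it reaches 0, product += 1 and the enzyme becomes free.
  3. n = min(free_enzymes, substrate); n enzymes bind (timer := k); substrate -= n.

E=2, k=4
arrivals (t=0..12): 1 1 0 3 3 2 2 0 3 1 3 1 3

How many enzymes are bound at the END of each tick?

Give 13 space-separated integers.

t=0: arr=1 -> substrate=0 bound=1 product=0
t=1: arr=1 -> substrate=0 bound=2 product=0
t=2: arr=0 -> substrate=0 bound=2 product=0
t=3: arr=3 -> substrate=3 bound=2 product=0
t=4: arr=3 -> substrate=5 bound=2 product=1
t=5: arr=2 -> substrate=6 bound=2 product=2
t=6: arr=2 -> substrate=8 bound=2 product=2
t=7: arr=0 -> substrate=8 bound=2 product=2
t=8: arr=3 -> substrate=10 bound=2 product=3
t=9: arr=1 -> substrate=10 bound=2 product=4
t=10: arr=3 -> substrate=13 bound=2 product=4
t=11: arr=1 -> substrate=14 bound=2 product=4
t=12: arr=3 -> substrate=16 bound=2 product=5

Answer: 1 2 2 2 2 2 2 2 2 2 2 2 2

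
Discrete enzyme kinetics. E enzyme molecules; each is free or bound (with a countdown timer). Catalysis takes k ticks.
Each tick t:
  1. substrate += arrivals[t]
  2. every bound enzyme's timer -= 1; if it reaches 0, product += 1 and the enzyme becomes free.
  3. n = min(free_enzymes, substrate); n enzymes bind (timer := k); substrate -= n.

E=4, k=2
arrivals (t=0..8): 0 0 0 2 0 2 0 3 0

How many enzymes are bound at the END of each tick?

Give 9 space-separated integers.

t=0: arr=0 -> substrate=0 bound=0 product=0
t=1: arr=0 -> substrate=0 bound=0 product=0
t=2: arr=0 -> substrate=0 bound=0 product=0
t=3: arr=2 -> substrate=0 bound=2 product=0
t=4: arr=0 -> substrate=0 bound=2 product=0
t=5: arr=2 -> substrate=0 bound=2 product=2
t=6: arr=0 -> substrate=0 bound=2 product=2
t=7: arr=3 -> substrate=0 bound=3 product=4
t=8: arr=0 -> substrate=0 bound=3 product=4

Answer: 0 0 0 2 2 2 2 3 3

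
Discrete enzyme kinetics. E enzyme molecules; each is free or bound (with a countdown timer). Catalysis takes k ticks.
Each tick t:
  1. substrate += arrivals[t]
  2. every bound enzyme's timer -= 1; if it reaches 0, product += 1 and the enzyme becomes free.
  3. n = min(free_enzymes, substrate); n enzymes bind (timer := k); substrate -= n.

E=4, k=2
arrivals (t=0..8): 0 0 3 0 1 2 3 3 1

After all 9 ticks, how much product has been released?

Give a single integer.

t=0: arr=0 -> substrate=0 bound=0 product=0
t=1: arr=0 -> substrate=0 bound=0 product=0
t=2: arr=3 -> substrate=0 bound=3 product=0
t=3: arr=0 -> substrate=0 bound=3 product=0
t=4: arr=1 -> substrate=0 bound=1 product=3
t=5: arr=2 -> substrate=0 bound=3 product=3
t=6: arr=3 -> substrate=1 bound=4 product=4
t=7: arr=3 -> substrate=2 bound=4 product=6
t=8: arr=1 -> substrate=1 bound=4 product=8

Answer: 8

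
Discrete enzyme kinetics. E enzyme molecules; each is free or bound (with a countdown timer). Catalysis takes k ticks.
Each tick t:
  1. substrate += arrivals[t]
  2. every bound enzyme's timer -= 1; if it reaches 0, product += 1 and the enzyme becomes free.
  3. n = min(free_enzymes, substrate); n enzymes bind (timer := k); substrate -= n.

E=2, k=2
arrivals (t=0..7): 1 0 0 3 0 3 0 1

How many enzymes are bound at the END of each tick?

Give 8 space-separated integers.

Answer: 1 1 0 2 2 2 2 2

Derivation:
t=0: arr=1 -> substrate=0 bound=1 product=0
t=1: arr=0 -> substrate=0 bound=1 product=0
t=2: arr=0 -> substrate=0 bound=0 product=1
t=3: arr=3 -> substrate=1 bound=2 product=1
t=4: arr=0 -> substrate=1 bound=2 product=1
t=5: arr=3 -> substrate=2 bound=2 product=3
t=6: arr=0 -> substrate=2 bound=2 product=3
t=7: arr=1 -> substrate=1 bound=2 product=5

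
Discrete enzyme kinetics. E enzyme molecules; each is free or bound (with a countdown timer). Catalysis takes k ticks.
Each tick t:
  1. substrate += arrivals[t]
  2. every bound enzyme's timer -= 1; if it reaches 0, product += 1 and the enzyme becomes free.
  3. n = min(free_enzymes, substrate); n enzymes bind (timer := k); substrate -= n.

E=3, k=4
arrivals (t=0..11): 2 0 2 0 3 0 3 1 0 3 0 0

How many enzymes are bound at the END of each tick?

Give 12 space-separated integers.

Answer: 2 2 3 3 3 3 3 3 3 3 3 3

Derivation:
t=0: arr=2 -> substrate=0 bound=2 product=0
t=1: arr=0 -> substrate=0 bound=2 product=0
t=2: arr=2 -> substrate=1 bound=3 product=0
t=3: arr=0 -> substrate=1 bound=3 product=0
t=4: arr=3 -> substrate=2 bound=3 product=2
t=5: arr=0 -> substrate=2 bound=3 product=2
t=6: arr=3 -> substrate=4 bound=3 product=3
t=7: arr=1 -> substrate=5 bound=3 product=3
t=8: arr=0 -> substrate=3 bound=3 product=5
t=9: arr=3 -> substrate=6 bound=3 product=5
t=10: arr=0 -> substrate=5 bound=3 product=6
t=11: arr=0 -> substrate=5 bound=3 product=6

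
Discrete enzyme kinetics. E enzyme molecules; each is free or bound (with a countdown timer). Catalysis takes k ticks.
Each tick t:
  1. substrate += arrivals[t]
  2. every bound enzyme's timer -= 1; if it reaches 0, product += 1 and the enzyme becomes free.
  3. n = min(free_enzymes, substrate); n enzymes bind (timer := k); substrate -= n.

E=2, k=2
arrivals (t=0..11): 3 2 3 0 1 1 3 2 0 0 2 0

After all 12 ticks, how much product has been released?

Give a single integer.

t=0: arr=3 -> substrate=1 bound=2 product=0
t=1: arr=2 -> substrate=3 bound=2 product=0
t=2: arr=3 -> substrate=4 bound=2 product=2
t=3: arr=0 -> substrate=4 bound=2 product=2
t=4: arr=1 -> substrate=3 bound=2 product=4
t=5: arr=1 -> substrate=4 bound=2 product=4
t=6: arr=3 -> substrate=5 bound=2 product=6
t=7: arr=2 -> substrate=7 bound=2 product=6
t=8: arr=0 -> substrate=5 bound=2 product=8
t=9: arr=0 -> substrate=5 bound=2 product=8
t=10: arr=2 -> substrate=5 bound=2 product=10
t=11: arr=0 -> substrate=5 bound=2 product=10

Answer: 10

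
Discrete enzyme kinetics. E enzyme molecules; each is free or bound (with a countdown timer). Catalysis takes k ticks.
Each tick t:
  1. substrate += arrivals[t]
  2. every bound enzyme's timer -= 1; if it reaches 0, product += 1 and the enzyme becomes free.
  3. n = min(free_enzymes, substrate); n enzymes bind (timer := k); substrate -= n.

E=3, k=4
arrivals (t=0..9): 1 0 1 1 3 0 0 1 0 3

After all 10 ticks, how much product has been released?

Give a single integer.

Answer: 4

Derivation:
t=0: arr=1 -> substrate=0 bound=1 product=0
t=1: arr=0 -> substrate=0 bound=1 product=0
t=2: arr=1 -> substrate=0 bound=2 product=0
t=3: arr=1 -> substrate=0 bound=3 product=0
t=4: arr=3 -> substrate=2 bound=3 product=1
t=5: arr=0 -> substrate=2 bound=3 product=1
t=6: arr=0 -> substrate=1 bound=3 product=2
t=7: arr=1 -> substrate=1 bound=3 product=3
t=8: arr=0 -> substrate=0 bound=3 product=4
t=9: arr=3 -> substrate=3 bound=3 product=4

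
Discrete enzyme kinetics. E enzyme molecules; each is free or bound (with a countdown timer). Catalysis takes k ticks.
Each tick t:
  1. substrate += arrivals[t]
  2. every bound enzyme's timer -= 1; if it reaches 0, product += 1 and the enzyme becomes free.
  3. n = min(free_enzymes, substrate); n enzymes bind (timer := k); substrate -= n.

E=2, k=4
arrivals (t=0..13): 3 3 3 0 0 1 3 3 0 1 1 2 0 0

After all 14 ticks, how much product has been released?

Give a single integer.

t=0: arr=3 -> substrate=1 bound=2 product=0
t=1: arr=3 -> substrate=4 bound=2 product=0
t=2: arr=3 -> substrate=7 bound=2 product=0
t=3: arr=0 -> substrate=7 bound=2 product=0
t=4: arr=0 -> substrate=5 bound=2 product=2
t=5: arr=1 -> substrate=6 bound=2 product=2
t=6: arr=3 -> substrate=9 bound=2 product=2
t=7: arr=3 -> substrate=12 bound=2 product=2
t=8: arr=0 -> substrate=10 bound=2 product=4
t=9: arr=1 -> substrate=11 bound=2 product=4
t=10: arr=1 -> substrate=12 bound=2 product=4
t=11: arr=2 -> substrate=14 bound=2 product=4
t=12: arr=0 -> substrate=12 bound=2 product=6
t=13: arr=0 -> substrate=12 bound=2 product=6

Answer: 6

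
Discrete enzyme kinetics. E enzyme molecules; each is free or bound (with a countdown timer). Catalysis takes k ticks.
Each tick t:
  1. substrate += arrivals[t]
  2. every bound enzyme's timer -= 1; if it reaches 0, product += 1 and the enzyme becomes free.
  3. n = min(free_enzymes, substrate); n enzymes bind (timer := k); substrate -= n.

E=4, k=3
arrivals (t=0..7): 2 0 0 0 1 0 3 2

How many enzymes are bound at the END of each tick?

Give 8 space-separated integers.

t=0: arr=2 -> substrate=0 bound=2 product=0
t=1: arr=0 -> substrate=0 bound=2 product=0
t=2: arr=0 -> substrate=0 bound=2 product=0
t=3: arr=0 -> substrate=0 bound=0 product=2
t=4: arr=1 -> substrate=0 bound=1 product=2
t=5: arr=0 -> substrate=0 bound=1 product=2
t=6: arr=3 -> substrate=0 bound=4 product=2
t=7: arr=2 -> substrate=1 bound=4 product=3

Answer: 2 2 2 0 1 1 4 4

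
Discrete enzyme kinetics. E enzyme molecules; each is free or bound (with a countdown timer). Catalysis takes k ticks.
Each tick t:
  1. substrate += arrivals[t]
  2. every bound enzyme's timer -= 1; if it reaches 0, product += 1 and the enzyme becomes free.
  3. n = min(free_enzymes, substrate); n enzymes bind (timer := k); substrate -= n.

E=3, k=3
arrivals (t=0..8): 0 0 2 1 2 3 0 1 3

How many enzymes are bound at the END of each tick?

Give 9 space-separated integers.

Answer: 0 0 2 3 3 3 3 3 3

Derivation:
t=0: arr=0 -> substrate=0 bound=0 product=0
t=1: arr=0 -> substrate=0 bound=0 product=0
t=2: arr=2 -> substrate=0 bound=2 product=0
t=3: arr=1 -> substrate=0 bound=3 product=0
t=4: arr=2 -> substrate=2 bound=3 product=0
t=5: arr=3 -> substrate=3 bound=3 product=2
t=6: arr=0 -> substrate=2 bound=3 product=3
t=7: arr=1 -> substrate=3 bound=3 product=3
t=8: arr=3 -> substrate=4 bound=3 product=5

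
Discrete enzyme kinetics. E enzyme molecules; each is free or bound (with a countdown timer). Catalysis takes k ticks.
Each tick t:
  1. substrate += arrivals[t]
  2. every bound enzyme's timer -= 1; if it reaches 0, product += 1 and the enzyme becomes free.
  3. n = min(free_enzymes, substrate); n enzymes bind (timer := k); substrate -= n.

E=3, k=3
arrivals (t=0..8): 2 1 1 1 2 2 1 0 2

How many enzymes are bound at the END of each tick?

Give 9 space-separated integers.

Answer: 2 3 3 3 3 3 3 3 3

Derivation:
t=0: arr=2 -> substrate=0 bound=2 product=0
t=1: arr=1 -> substrate=0 bound=3 product=0
t=2: arr=1 -> substrate=1 bound=3 product=0
t=3: arr=1 -> substrate=0 bound=3 product=2
t=4: arr=2 -> substrate=1 bound=3 product=3
t=5: arr=2 -> substrate=3 bound=3 product=3
t=6: arr=1 -> substrate=2 bound=3 product=5
t=7: arr=0 -> substrate=1 bound=3 product=6
t=8: arr=2 -> substrate=3 bound=3 product=6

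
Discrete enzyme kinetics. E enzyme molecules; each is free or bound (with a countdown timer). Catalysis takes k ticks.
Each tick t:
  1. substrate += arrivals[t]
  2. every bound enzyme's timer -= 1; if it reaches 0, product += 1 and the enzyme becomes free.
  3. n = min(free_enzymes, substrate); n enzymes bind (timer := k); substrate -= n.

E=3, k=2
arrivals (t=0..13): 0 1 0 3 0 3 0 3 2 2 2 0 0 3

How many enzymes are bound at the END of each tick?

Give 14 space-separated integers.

Answer: 0 1 1 3 3 3 3 3 3 3 3 3 3 3

Derivation:
t=0: arr=0 -> substrate=0 bound=0 product=0
t=1: arr=1 -> substrate=0 bound=1 product=0
t=2: arr=0 -> substrate=0 bound=1 product=0
t=3: arr=3 -> substrate=0 bound=3 product=1
t=4: arr=0 -> substrate=0 bound=3 product=1
t=5: arr=3 -> substrate=0 bound=3 product=4
t=6: arr=0 -> substrate=0 bound=3 product=4
t=7: arr=3 -> substrate=0 bound=3 product=7
t=8: arr=2 -> substrate=2 bound=3 product=7
t=9: arr=2 -> substrate=1 bound=3 product=10
t=10: arr=2 -> substrate=3 bound=3 product=10
t=11: arr=0 -> substrate=0 bound=3 product=13
t=12: arr=0 -> substrate=0 bound=3 product=13
t=13: arr=3 -> substrate=0 bound=3 product=16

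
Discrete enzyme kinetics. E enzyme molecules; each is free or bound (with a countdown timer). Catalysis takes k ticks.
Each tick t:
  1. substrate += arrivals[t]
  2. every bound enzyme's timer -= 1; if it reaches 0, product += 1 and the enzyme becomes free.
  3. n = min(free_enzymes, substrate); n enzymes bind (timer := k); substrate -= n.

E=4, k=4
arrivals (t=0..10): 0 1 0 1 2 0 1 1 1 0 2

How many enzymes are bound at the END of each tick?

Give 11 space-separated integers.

Answer: 0 1 1 2 4 3 4 4 3 3 4

Derivation:
t=0: arr=0 -> substrate=0 bound=0 product=0
t=1: arr=1 -> substrate=0 bound=1 product=0
t=2: arr=0 -> substrate=0 bound=1 product=0
t=3: arr=1 -> substrate=0 bound=2 product=0
t=4: arr=2 -> substrate=0 bound=4 product=0
t=5: arr=0 -> substrate=0 bound=3 product=1
t=6: arr=1 -> substrate=0 bound=4 product=1
t=7: arr=1 -> substrate=0 bound=4 product=2
t=8: arr=1 -> substrate=0 bound=3 product=4
t=9: arr=0 -> substrate=0 bound=3 product=4
t=10: arr=2 -> substrate=0 bound=4 product=5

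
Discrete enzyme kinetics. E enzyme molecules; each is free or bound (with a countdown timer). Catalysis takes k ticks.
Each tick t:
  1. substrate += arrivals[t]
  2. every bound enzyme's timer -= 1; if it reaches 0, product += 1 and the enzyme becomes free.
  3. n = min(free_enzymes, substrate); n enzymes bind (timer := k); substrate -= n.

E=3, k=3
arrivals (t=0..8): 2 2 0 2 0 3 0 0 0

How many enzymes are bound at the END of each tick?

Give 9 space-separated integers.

Answer: 2 3 3 3 3 3 3 3 3

Derivation:
t=0: arr=2 -> substrate=0 bound=2 product=0
t=1: arr=2 -> substrate=1 bound=3 product=0
t=2: arr=0 -> substrate=1 bound=3 product=0
t=3: arr=2 -> substrate=1 bound=3 product=2
t=4: arr=0 -> substrate=0 bound=3 product=3
t=5: arr=3 -> substrate=3 bound=3 product=3
t=6: arr=0 -> substrate=1 bound=3 product=5
t=7: arr=0 -> substrate=0 bound=3 product=6
t=8: arr=0 -> substrate=0 bound=3 product=6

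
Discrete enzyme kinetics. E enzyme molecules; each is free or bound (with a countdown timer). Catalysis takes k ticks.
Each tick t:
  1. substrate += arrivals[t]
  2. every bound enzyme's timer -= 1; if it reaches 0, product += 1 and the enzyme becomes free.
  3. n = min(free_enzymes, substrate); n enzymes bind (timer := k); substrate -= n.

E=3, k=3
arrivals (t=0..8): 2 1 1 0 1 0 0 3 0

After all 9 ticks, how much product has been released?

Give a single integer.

t=0: arr=2 -> substrate=0 bound=2 product=0
t=1: arr=1 -> substrate=0 bound=3 product=0
t=2: arr=1 -> substrate=1 bound=3 product=0
t=3: arr=0 -> substrate=0 bound=2 product=2
t=4: arr=1 -> substrate=0 bound=2 product=3
t=5: arr=0 -> substrate=0 bound=2 product=3
t=6: arr=0 -> substrate=0 bound=1 product=4
t=7: arr=3 -> substrate=0 bound=3 product=5
t=8: arr=0 -> substrate=0 bound=3 product=5

Answer: 5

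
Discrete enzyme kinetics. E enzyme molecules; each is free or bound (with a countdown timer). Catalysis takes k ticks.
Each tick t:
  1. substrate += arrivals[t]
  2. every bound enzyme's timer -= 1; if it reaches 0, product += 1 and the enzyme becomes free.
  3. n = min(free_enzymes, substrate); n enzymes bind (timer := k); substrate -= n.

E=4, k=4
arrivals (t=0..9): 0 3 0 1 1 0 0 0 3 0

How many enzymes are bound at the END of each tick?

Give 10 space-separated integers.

t=0: arr=0 -> substrate=0 bound=0 product=0
t=1: arr=3 -> substrate=0 bound=3 product=0
t=2: arr=0 -> substrate=0 bound=3 product=0
t=3: arr=1 -> substrate=0 bound=4 product=0
t=4: arr=1 -> substrate=1 bound=4 product=0
t=5: arr=0 -> substrate=0 bound=2 product=3
t=6: arr=0 -> substrate=0 bound=2 product=3
t=7: arr=0 -> substrate=0 bound=1 product=4
t=8: arr=3 -> substrate=0 bound=4 product=4
t=9: arr=0 -> substrate=0 bound=3 product=5

Answer: 0 3 3 4 4 2 2 1 4 3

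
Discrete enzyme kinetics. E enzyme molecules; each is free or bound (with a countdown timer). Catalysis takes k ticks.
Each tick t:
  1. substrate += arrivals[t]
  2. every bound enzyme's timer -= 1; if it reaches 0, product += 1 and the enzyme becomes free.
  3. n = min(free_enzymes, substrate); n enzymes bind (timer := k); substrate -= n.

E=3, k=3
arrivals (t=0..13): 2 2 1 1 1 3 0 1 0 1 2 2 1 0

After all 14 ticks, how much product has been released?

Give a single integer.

Answer: 12

Derivation:
t=0: arr=2 -> substrate=0 bound=2 product=0
t=1: arr=2 -> substrate=1 bound=3 product=0
t=2: arr=1 -> substrate=2 bound=3 product=0
t=3: arr=1 -> substrate=1 bound=3 product=2
t=4: arr=1 -> substrate=1 bound=3 product=3
t=5: arr=3 -> substrate=4 bound=3 product=3
t=6: arr=0 -> substrate=2 bound=3 product=5
t=7: arr=1 -> substrate=2 bound=3 product=6
t=8: arr=0 -> substrate=2 bound=3 product=6
t=9: arr=1 -> substrate=1 bound=3 product=8
t=10: arr=2 -> substrate=2 bound=3 product=9
t=11: arr=2 -> substrate=4 bound=3 product=9
t=12: arr=1 -> substrate=3 bound=3 product=11
t=13: arr=0 -> substrate=2 bound=3 product=12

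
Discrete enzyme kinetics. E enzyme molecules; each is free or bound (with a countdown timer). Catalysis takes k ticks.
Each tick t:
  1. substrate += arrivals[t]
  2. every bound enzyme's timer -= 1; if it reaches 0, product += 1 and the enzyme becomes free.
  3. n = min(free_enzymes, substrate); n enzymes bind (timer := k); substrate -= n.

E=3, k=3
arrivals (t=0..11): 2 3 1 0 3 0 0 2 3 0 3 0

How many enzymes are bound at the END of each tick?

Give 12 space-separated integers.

Answer: 2 3 3 3 3 3 3 3 3 3 3 3

Derivation:
t=0: arr=2 -> substrate=0 bound=2 product=0
t=1: arr=3 -> substrate=2 bound=3 product=0
t=2: arr=1 -> substrate=3 bound=3 product=0
t=3: arr=0 -> substrate=1 bound=3 product=2
t=4: arr=3 -> substrate=3 bound=3 product=3
t=5: arr=0 -> substrate=3 bound=3 product=3
t=6: arr=0 -> substrate=1 bound=3 product=5
t=7: arr=2 -> substrate=2 bound=3 product=6
t=8: arr=3 -> substrate=5 bound=3 product=6
t=9: arr=0 -> substrate=3 bound=3 product=8
t=10: arr=3 -> substrate=5 bound=3 product=9
t=11: arr=0 -> substrate=5 bound=3 product=9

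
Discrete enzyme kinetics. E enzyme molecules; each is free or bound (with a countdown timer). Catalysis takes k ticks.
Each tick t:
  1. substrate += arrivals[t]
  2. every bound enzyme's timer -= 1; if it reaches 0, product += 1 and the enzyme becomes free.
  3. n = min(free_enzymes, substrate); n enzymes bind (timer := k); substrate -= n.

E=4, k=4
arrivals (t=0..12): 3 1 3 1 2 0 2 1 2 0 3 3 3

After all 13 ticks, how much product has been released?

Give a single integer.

t=0: arr=3 -> substrate=0 bound=3 product=0
t=1: arr=1 -> substrate=0 bound=4 product=0
t=2: arr=3 -> substrate=3 bound=4 product=0
t=3: arr=1 -> substrate=4 bound=4 product=0
t=4: arr=2 -> substrate=3 bound=4 product=3
t=5: arr=0 -> substrate=2 bound=4 product=4
t=6: arr=2 -> substrate=4 bound=4 product=4
t=7: arr=1 -> substrate=5 bound=4 product=4
t=8: arr=2 -> substrate=4 bound=4 product=7
t=9: arr=0 -> substrate=3 bound=4 product=8
t=10: arr=3 -> substrate=6 bound=4 product=8
t=11: arr=3 -> substrate=9 bound=4 product=8
t=12: arr=3 -> substrate=9 bound=4 product=11

Answer: 11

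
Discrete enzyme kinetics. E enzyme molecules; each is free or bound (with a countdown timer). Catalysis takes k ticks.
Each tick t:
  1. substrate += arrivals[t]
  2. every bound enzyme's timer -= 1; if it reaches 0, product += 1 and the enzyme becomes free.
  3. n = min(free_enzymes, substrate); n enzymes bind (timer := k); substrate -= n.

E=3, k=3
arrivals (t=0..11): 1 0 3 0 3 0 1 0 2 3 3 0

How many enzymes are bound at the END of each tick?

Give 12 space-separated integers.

t=0: arr=1 -> substrate=0 bound=1 product=0
t=1: arr=0 -> substrate=0 bound=1 product=0
t=2: arr=3 -> substrate=1 bound=3 product=0
t=3: arr=0 -> substrate=0 bound=3 product=1
t=4: arr=3 -> substrate=3 bound=3 product=1
t=5: arr=0 -> substrate=1 bound=3 product=3
t=6: arr=1 -> substrate=1 bound=3 product=4
t=7: arr=0 -> substrate=1 bound=3 product=4
t=8: arr=2 -> substrate=1 bound=3 product=6
t=9: arr=3 -> substrate=3 bound=3 product=7
t=10: arr=3 -> substrate=6 bound=3 product=7
t=11: arr=0 -> substrate=4 bound=3 product=9

Answer: 1 1 3 3 3 3 3 3 3 3 3 3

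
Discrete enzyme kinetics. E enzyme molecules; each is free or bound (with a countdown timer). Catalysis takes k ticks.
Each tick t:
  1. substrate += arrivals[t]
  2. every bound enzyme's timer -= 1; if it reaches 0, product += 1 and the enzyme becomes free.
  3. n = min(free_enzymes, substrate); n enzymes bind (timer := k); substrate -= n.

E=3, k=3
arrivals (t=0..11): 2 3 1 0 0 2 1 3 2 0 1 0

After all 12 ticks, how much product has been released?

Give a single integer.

t=0: arr=2 -> substrate=0 bound=2 product=0
t=1: arr=3 -> substrate=2 bound=3 product=0
t=2: arr=1 -> substrate=3 bound=3 product=0
t=3: arr=0 -> substrate=1 bound=3 product=2
t=4: arr=0 -> substrate=0 bound=3 product=3
t=5: arr=2 -> substrate=2 bound=3 product=3
t=6: arr=1 -> substrate=1 bound=3 product=5
t=7: arr=3 -> substrate=3 bound=3 product=6
t=8: arr=2 -> substrate=5 bound=3 product=6
t=9: arr=0 -> substrate=3 bound=3 product=8
t=10: arr=1 -> substrate=3 bound=3 product=9
t=11: arr=0 -> substrate=3 bound=3 product=9

Answer: 9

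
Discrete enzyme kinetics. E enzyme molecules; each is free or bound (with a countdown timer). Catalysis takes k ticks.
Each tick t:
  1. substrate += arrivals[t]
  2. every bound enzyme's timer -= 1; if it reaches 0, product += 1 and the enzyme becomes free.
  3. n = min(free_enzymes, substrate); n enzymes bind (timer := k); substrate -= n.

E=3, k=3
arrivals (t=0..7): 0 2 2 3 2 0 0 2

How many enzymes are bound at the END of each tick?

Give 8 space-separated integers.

Answer: 0 2 3 3 3 3 3 3

Derivation:
t=0: arr=0 -> substrate=0 bound=0 product=0
t=1: arr=2 -> substrate=0 bound=2 product=0
t=2: arr=2 -> substrate=1 bound=3 product=0
t=3: arr=3 -> substrate=4 bound=3 product=0
t=4: arr=2 -> substrate=4 bound=3 product=2
t=5: arr=0 -> substrate=3 bound=3 product=3
t=6: arr=0 -> substrate=3 bound=3 product=3
t=7: arr=2 -> substrate=3 bound=3 product=5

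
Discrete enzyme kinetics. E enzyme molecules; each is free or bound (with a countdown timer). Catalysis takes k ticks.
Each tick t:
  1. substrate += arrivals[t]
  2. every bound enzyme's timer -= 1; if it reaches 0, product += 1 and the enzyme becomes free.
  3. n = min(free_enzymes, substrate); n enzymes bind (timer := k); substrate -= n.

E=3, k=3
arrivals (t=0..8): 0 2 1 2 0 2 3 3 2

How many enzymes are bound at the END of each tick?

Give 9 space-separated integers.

Answer: 0 2 3 3 3 3 3 3 3

Derivation:
t=0: arr=0 -> substrate=0 bound=0 product=0
t=1: arr=2 -> substrate=0 bound=2 product=0
t=2: arr=1 -> substrate=0 bound=3 product=0
t=3: arr=2 -> substrate=2 bound=3 product=0
t=4: arr=0 -> substrate=0 bound=3 product=2
t=5: arr=2 -> substrate=1 bound=3 product=3
t=6: arr=3 -> substrate=4 bound=3 product=3
t=7: arr=3 -> substrate=5 bound=3 product=5
t=8: arr=2 -> substrate=6 bound=3 product=6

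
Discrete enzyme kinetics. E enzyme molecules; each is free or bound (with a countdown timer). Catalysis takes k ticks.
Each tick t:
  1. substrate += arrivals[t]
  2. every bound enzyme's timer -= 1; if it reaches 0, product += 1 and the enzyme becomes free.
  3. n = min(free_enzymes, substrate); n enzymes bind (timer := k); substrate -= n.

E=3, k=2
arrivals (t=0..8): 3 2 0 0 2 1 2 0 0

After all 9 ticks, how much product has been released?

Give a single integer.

t=0: arr=3 -> substrate=0 bound=3 product=0
t=1: arr=2 -> substrate=2 bound=3 product=0
t=2: arr=0 -> substrate=0 bound=2 product=3
t=3: arr=0 -> substrate=0 bound=2 product=3
t=4: arr=2 -> substrate=0 bound=2 product=5
t=5: arr=1 -> substrate=0 bound=3 product=5
t=6: arr=2 -> substrate=0 bound=3 product=7
t=7: arr=0 -> substrate=0 bound=2 product=8
t=8: arr=0 -> substrate=0 bound=0 product=10

Answer: 10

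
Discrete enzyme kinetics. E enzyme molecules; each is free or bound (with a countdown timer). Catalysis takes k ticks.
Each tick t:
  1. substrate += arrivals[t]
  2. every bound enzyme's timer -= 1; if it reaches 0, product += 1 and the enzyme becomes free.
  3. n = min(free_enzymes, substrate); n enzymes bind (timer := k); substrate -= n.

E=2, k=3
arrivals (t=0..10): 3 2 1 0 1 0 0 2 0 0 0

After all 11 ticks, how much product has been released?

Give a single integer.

Answer: 6

Derivation:
t=0: arr=3 -> substrate=1 bound=2 product=0
t=1: arr=2 -> substrate=3 bound=2 product=0
t=2: arr=1 -> substrate=4 bound=2 product=0
t=3: arr=0 -> substrate=2 bound=2 product=2
t=4: arr=1 -> substrate=3 bound=2 product=2
t=5: arr=0 -> substrate=3 bound=2 product=2
t=6: arr=0 -> substrate=1 bound=2 product=4
t=7: arr=2 -> substrate=3 bound=2 product=4
t=8: arr=0 -> substrate=3 bound=2 product=4
t=9: arr=0 -> substrate=1 bound=2 product=6
t=10: arr=0 -> substrate=1 bound=2 product=6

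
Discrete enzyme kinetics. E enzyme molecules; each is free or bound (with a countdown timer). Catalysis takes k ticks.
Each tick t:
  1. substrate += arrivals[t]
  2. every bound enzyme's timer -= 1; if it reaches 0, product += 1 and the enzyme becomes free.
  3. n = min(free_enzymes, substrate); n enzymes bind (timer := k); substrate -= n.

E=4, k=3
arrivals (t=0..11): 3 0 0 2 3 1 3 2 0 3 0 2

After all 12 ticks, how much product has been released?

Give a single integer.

t=0: arr=3 -> substrate=0 bound=3 product=0
t=1: arr=0 -> substrate=0 bound=3 product=0
t=2: arr=0 -> substrate=0 bound=3 product=0
t=3: arr=2 -> substrate=0 bound=2 product=3
t=4: arr=3 -> substrate=1 bound=4 product=3
t=5: arr=1 -> substrate=2 bound=4 product=3
t=6: arr=3 -> substrate=3 bound=4 product=5
t=7: arr=2 -> substrate=3 bound=4 product=7
t=8: arr=0 -> substrate=3 bound=4 product=7
t=9: arr=3 -> substrate=4 bound=4 product=9
t=10: arr=0 -> substrate=2 bound=4 product=11
t=11: arr=2 -> substrate=4 bound=4 product=11

Answer: 11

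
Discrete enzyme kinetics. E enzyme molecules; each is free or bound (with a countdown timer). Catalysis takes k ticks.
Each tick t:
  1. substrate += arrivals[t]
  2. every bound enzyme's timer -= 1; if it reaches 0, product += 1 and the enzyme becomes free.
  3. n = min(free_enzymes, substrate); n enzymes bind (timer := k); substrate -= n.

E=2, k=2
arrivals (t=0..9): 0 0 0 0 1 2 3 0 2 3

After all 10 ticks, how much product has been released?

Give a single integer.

Answer: 4

Derivation:
t=0: arr=0 -> substrate=0 bound=0 product=0
t=1: arr=0 -> substrate=0 bound=0 product=0
t=2: arr=0 -> substrate=0 bound=0 product=0
t=3: arr=0 -> substrate=0 bound=0 product=0
t=4: arr=1 -> substrate=0 bound=1 product=0
t=5: arr=2 -> substrate=1 bound=2 product=0
t=6: arr=3 -> substrate=3 bound=2 product=1
t=7: arr=0 -> substrate=2 bound=2 product=2
t=8: arr=2 -> substrate=3 bound=2 product=3
t=9: arr=3 -> substrate=5 bound=2 product=4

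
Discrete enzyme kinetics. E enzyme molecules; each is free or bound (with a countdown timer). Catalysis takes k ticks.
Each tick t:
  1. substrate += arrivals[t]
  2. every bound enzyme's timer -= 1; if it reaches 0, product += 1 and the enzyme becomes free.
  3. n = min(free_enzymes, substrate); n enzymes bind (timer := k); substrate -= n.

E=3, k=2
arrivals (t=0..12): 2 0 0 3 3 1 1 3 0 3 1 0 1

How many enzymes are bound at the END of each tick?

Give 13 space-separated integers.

Answer: 2 2 0 3 3 3 3 3 3 3 3 3 3

Derivation:
t=0: arr=2 -> substrate=0 bound=2 product=0
t=1: arr=0 -> substrate=0 bound=2 product=0
t=2: arr=0 -> substrate=0 bound=0 product=2
t=3: arr=3 -> substrate=0 bound=3 product=2
t=4: arr=3 -> substrate=3 bound=3 product=2
t=5: arr=1 -> substrate=1 bound=3 product=5
t=6: arr=1 -> substrate=2 bound=3 product=5
t=7: arr=3 -> substrate=2 bound=3 product=8
t=8: arr=0 -> substrate=2 bound=3 product=8
t=9: arr=3 -> substrate=2 bound=3 product=11
t=10: arr=1 -> substrate=3 bound=3 product=11
t=11: arr=0 -> substrate=0 bound=3 product=14
t=12: arr=1 -> substrate=1 bound=3 product=14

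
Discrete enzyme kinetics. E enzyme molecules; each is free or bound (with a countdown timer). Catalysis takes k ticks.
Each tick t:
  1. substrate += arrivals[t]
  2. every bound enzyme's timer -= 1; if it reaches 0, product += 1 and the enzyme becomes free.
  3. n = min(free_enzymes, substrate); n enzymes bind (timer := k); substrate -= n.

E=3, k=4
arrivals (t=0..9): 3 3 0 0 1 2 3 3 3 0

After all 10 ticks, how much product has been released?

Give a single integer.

t=0: arr=3 -> substrate=0 bound=3 product=0
t=1: arr=3 -> substrate=3 bound=3 product=0
t=2: arr=0 -> substrate=3 bound=3 product=0
t=3: arr=0 -> substrate=3 bound=3 product=0
t=4: arr=1 -> substrate=1 bound=3 product=3
t=5: arr=2 -> substrate=3 bound=3 product=3
t=6: arr=3 -> substrate=6 bound=3 product=3
t=7: arr=3 -> substrate=9 bound=3 product=3
t=8: arr=3 -> substrate=9 bound=3 product=6
t=9: arr=0 -> substrate=9 bound=3 product=6

Answer: 6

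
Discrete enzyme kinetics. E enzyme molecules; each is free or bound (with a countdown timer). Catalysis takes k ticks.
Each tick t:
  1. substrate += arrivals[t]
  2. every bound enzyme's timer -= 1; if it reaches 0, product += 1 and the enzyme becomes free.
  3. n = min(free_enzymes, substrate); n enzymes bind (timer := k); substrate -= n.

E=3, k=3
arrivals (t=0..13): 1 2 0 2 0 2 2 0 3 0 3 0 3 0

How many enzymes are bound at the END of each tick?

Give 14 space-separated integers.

Answer: 1 3 3 3 2 3 3 3 3 3 3 3 3 3

Derivation:
t=0: arr=1 -> substrate=0 bound=1 product=0
t=1: arr=2 -> substrate=0 bound=3 product=0
t=2: arr=0 -> substrate=0 bound=3 product=0
t=3: arr=2 -> substrate=1 bound=3 product=1
t=4: arr=0 -> substrate=0 bound=2 product=3
t=5: arr=2 -> substrate=1 bound=3 product=3
t=6: arr=2 -> substrate=2 bound=3 product=4
t=7: arr=0 -> substrate=1 bound=3 product=5
t=8: arr=3 -> substrate=3 bound=3 product=6
t=9: arr=0 -> substrate=2 bound=3 product=7
t=10: arr=3 -> substrate=4 bound=3 product=8
t=11: arr=0 -> substrate=3 bound=3 product=9
t=12: arr=3 -> substrate=5 bound=3 product=10
t=13: arr=0 -> substrate=4 bound=3 product=11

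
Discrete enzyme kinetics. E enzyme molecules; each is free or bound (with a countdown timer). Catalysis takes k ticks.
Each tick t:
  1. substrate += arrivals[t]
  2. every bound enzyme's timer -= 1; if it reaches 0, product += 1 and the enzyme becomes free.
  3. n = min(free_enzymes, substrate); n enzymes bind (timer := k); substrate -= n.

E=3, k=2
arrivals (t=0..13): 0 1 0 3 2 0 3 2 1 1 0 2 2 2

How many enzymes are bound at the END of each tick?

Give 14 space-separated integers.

Answer: 0 1 1 3 3 2 3 3 3 3 3 3 3 3

Derivation:
t=0: arr=0 -> substrate=0 bound=0 product=0
t=1: arr=1 -> substrate=0 bound=1 product=0
t=2: arr=0 -> substrate=0 bound=1 product=0
t=3: arr=3 -> substrate=0 bound=3 product=1
t=4: arr=2 -> substrate=2 bound=3 product=1
t=5: arr=0 -> substrate=0 bound=2 product=4
t=6: arr=3 -> substrate=2 bound=3 product=4
t=7: arr=2 -> substrate=2 bound=3 product=6
t=8: arr=1 -> substrate=2 bound=3 product=7
t=9: arr=1 -> substrate=1 bound=3 product=9
t=10: arr=0 -> substrate=0 bound=3 product=10
t=11: arr=2 -> substrate=0 bound=3 product=12
t=12: arr=2 -> substrate=1 bound=3 product=13
t=13: arr=2 -> substrate=1 bound=3 product=15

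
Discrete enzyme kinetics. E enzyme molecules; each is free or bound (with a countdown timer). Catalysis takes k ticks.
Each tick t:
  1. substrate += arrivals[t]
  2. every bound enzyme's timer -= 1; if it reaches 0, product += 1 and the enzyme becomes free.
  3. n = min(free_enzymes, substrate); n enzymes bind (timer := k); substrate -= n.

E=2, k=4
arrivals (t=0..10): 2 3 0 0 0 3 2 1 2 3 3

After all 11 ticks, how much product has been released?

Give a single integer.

Answer: 4

Derivation:
t=0: arr=2 -> substrate=0 bound=2 product=0
t=1: arr=3 -> substrate=3 bound=2 product=0
t=2: arr=0 -> substrate=3 bound=2 product=0
t=3: arr=0 -> substrate=3 bound=2 product=0
t=4: arr=0 -> substrate=1 bound=2 product=2
t=5: arr=3 -> substrate=4 bound=2 product=2
t=6: arr=2 -> substrate=6 bound=2 product=2
t=7: arr=1 -> substrate=7 bound=2 product=2
t=8: arr=2 -> substrate=7 bound=2 product=4
t=9: arr=3 -> substrate=10 bound=2 product=4
t=10: arr=3 -> substrate=13 bound=2 product=4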